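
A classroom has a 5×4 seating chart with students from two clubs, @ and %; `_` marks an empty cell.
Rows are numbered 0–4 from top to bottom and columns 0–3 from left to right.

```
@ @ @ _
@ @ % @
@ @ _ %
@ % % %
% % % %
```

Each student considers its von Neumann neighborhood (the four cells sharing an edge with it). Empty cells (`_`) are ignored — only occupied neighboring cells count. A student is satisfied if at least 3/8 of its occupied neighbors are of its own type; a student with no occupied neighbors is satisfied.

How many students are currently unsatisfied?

Row 0: (0,0)@ 2/2 ✓ · (0,1)@ 3/3 ✓ · (0,2)@ 1/2 ✓
Row 1: (1,0)@ 3/3 ✓ · (1,1)@ 3/4 ✓ · (1,2)% 0/3 ✗ · (1,3)@ 0/2 ✗
Row 2: (2,0)@ 3/3 ✓ · (2,1)@ 2/3 ✓ · (2,3)% 1/2 ✓
Row 3: (3,0)@ 1/3 ✗ · (3,1)% 2/4 ✓ · (3,2)% 3/3 ✓ · (3,3)% 3/3 ✓
Row 4: (4,0)% 1/2 ✓ · (4,1)% 3/3 ✓ · (4,2)% 3/3 ✓ · (4,3)% 2/2 ✓
Unsatisfied: (1,2), (1,3), (3,0) — 3 in total.

3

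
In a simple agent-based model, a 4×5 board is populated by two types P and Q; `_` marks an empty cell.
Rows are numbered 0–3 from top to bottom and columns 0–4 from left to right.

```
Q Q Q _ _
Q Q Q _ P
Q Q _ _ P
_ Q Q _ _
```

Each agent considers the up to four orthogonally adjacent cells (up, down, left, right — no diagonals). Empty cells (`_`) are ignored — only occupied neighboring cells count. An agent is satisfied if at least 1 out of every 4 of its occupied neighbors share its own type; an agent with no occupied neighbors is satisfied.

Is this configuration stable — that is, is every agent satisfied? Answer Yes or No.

Yes

Row 0: (0,0)Q 2/2 ✓ · (0,1)Q 3/3 ✓ · (0,2)Q 2/2 ✓
Row 1: (1,0)Q 3/3 ✓ · (1,1)Q 4/4 ✓ · (1,2)Q 2/2 ✓ · (1,4)P 1/1 ✓
Row 2: (2,0)Q 2/2 ✓ · (2,1)Q 3/3 ✓ · (2,4)P 1/1 ✓
Row 3: (3,1)Q 2/2 ✓ · (3,2)Q 1/1 ✓
All meet the threshold, so the configuration is stable.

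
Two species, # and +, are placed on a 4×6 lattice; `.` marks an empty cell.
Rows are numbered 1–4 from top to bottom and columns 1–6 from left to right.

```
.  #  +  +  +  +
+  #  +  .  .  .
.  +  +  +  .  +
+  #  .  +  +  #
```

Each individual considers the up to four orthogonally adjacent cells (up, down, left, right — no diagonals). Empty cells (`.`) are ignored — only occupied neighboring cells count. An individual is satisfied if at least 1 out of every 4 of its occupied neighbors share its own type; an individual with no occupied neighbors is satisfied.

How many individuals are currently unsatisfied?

5

(1,2)# 1/2 ok
(1,3)+ 2/3 ok
(1,4)+ 2/2 ok
(1,5)+ 2/2 ok
(1,6)+ 1/1 ok
(2,1)+ 0/1 unhappy
(2,2)# 1/4 ok
(2,3)+ 2/3 ok
(3,2)+ 1/3 ok
(3,3)+ 3/3 ok
(3,4)+ 2/2 ok
(3,6)+ 0/1 unhappy
(4,1)+ 0/1 unhappy
(4,2)# 0/2 unhappy
(4,4)+ 2/2 ok
(4,5)+ 1/2 ok
(4,6)# 0/2 unhappy
Unsatisfied: (2,1), (3,6), (4,1), (4,2), (4,6) — 5 in total.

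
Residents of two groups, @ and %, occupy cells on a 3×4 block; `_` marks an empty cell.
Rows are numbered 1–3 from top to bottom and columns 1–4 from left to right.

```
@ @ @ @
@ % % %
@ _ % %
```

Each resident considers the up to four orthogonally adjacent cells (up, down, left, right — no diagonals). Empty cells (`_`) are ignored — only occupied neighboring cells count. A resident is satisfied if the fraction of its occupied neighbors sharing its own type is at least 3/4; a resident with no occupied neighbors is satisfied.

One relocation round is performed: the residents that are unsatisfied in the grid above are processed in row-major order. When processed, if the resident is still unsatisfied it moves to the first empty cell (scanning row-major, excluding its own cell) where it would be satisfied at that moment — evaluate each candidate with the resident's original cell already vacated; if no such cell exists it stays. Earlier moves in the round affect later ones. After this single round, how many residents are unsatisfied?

Initially unsatisfied (in order): (1,2), (1,3), (1,4), (2,1), (2,2), (2,4).
  (1,2): no empty cell satisfies it; stays.
  (1,3): no empty cell satisfies it; stays.
  (1,4): no empty cell satisfies it; stays.
  (2,1): no empty cell satisfies it; stays.
  (2,2): no empty cell satisfies it; stays.
  (2,4): no empty cell satisfies it; stays.
Resulting grid:
@ @ @ @
@ % % %
@ _ % %
Unsatisfied now: (1,2), (1,3), (1,4), (2,1), (2,2), (2,4).

6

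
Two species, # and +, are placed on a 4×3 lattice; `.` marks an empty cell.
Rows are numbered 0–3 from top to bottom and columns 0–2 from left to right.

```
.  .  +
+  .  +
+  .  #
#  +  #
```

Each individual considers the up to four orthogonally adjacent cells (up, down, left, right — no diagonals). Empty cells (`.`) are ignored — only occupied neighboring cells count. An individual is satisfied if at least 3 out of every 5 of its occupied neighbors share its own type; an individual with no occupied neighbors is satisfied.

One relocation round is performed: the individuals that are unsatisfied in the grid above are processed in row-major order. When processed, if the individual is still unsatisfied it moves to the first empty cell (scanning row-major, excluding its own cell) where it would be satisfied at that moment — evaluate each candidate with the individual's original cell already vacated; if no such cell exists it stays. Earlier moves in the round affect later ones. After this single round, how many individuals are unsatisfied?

Initially unsatisfied (in order): (1,2), (2,0), (2,2), (3,0), (3,1), (3,2).
  (1,2) → (0,0).
  (2,0) → (0,1).
  (2,2): now satisfied by earlier moves; stays.
  (3,0): no empty cell satisfies it; stays.
  (3,1) → (1,1).
  (3,2): now satisfied by earlier moves; stays.
Resulting grid:
+ + +
+ + .
. . #
# . #
All satisfied now.

0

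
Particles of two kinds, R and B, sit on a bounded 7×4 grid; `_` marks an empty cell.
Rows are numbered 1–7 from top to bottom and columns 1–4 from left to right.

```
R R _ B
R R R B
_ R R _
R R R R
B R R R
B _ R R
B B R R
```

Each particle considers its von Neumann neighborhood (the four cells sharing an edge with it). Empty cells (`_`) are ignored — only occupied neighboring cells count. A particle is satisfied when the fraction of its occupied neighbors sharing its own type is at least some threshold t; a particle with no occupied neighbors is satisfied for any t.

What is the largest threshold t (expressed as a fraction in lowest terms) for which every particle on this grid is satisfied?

1/3

Row 1: (1,1)R 2/2 · (1,2)R 2/2 · (1,4)B 1/1
Row 2: (2,1)R 2/2 · (2,2)R 4/4 · (2,3)R 2/3 · (2,4)B 1/2
Row 3: (3,2)R 3/3 · (3,3)R 3/3
Row 4: (4,1)R 1/2 · (4,2)R 4/4 · (4,3)R 4/4 · (4,4)R 2/2
Row 5: (5,1)B 1/3 · (5,2)R 2/3 · (5,3)R 4/4 · (5,4)R 3/3
Row 6: (6,1)B 2/2 · (6,3)R 3/3 · (6,4)R 3/3
Row 7: (7,1)B 2/2 · (7,2)B 1/2 · (7,3)R 2/3 · (7,4)R 2/2
The smallest same-type fraction is 1/3 at (5,1), which reduces to 1/3. Any threshold above that leaves this particle unsatisfied.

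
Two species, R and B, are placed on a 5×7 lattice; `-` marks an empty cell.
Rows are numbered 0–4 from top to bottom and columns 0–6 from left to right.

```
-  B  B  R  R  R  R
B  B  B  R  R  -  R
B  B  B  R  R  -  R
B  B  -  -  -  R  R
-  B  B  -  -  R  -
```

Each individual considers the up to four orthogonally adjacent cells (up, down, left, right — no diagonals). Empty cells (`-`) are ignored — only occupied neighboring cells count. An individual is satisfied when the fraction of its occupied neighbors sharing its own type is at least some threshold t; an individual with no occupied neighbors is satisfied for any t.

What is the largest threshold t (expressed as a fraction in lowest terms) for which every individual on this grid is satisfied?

(0,1)B 2/2
(0,2)B 2/3
(0,3)R 2/3
(0,4)R 3/3
(0,5)R 2/2
(0,6)R 2/2
(1,0)B 2/2
(1,1)B 4/4
(1,2)B 3/4
(1,3)R 3/4
(1,4)R 3/3
(1,6)R 2/2
(2,0)B 3/3
(2,1)B 4/4
(2,2)B 2/3
(2,3)R 2/3
(2,4)R 2/2
(2,6)R 2/2
(3,0)B 2/2
(3,1)B 3/3
(3,5)R 2/2
(3,6)R 2/2
(4,1)B 2/2
(4,2)B 1/1
(4,5)R 1/1
The smallest same-type fraction is 2/3 at (0,2), which reduces to 2/3. Any threshold above that leaves this individual unsatisfied.

2/3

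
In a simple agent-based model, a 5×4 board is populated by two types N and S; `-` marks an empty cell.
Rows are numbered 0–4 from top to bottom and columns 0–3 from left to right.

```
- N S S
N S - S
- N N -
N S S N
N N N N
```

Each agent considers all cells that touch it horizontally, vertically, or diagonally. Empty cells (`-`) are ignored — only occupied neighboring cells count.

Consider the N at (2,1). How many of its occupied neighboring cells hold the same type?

Occupied neighbors of (2,1): (1,0)=N, (1,1)=S, (2,2)=N, (3,0)=N, (3,1)=S, (3,2)=S.
Same type (N): 3 of 6.

3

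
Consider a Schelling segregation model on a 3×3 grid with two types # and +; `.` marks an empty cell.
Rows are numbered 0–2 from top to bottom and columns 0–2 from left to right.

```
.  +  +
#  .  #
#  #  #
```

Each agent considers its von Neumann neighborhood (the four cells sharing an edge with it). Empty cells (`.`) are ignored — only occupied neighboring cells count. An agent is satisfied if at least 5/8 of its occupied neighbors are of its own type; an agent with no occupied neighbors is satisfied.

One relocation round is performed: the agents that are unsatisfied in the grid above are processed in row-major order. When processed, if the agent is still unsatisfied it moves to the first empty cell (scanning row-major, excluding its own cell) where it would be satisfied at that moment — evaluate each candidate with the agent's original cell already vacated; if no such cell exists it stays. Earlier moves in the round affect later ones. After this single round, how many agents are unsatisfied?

Initially unsatisfied (in order): (0,2), (1,2).
  (0,2): no empty cell satisfies it; stays.
  (1,2) → (1,1).
Resulting grid:
. + +
# # .
# # #
Unsatisfied now: (0,1).

1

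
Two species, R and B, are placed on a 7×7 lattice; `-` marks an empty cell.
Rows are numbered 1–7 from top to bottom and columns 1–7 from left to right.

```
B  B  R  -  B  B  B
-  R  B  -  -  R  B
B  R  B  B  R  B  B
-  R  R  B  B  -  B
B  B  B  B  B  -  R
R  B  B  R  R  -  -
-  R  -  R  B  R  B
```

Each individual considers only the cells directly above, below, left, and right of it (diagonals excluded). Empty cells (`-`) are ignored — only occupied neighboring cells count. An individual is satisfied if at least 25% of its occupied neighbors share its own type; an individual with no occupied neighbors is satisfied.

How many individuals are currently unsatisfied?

10

(1,1)B 1/1 ok
(1,2)B 1/3 ok
(1,3)R 0/2 unhappy
(1,5)B 1/1 ok
(1,6)B 2/3 ok
(1,7)B 2/2 ok
(2,2)R 1/3 ok
(2,3)B 1/3 ok
(2,6)R 0/3 unhappy
(2,7)B 2/3 ok
(3,1)B 0/1 unhappy
(3,2)R 2/4 ok
(3,3)B 2/4 ok
(3,4)B 2/3 ok
(3,5)R 0/3 unhappy
(3,6)B 1/3 ok
(3,7)B 3/3 ok
(4,2)R 2/3 ok
(4,3)R 1/4 ok
(4,4)B 3/4 ok
(4,5)B 2/3 ok
(4,7)B 1/2 ok
(5,1)B 1/2 ok
(5,2)B 3/4 ok
(5,3)B 3/4 ok
(5,4)B 3/4 ok
(5,5)B 2/3 ok
(5,7)R 0/1 unhappy
(6,1)R 0/2 unhappy
(6,2)B 2/4 ok
(6,3)B 2/3 ok
(6,4)R 2/4 ok
(6,5)R 1/3 ok
(7,2)R 0/1 unhappy
(7,4)R 1/2 ok
(7,5)B 0/3 unhappy
(7,6)R 0/2 unhappy
(7,7)B 0/1 unhappy
Unsatisfied: (1,3), (2,6), (3,1), (3,5), (5,7), (6,1), (7,2), (7,5), (7,6), (7,7) — 10 in total.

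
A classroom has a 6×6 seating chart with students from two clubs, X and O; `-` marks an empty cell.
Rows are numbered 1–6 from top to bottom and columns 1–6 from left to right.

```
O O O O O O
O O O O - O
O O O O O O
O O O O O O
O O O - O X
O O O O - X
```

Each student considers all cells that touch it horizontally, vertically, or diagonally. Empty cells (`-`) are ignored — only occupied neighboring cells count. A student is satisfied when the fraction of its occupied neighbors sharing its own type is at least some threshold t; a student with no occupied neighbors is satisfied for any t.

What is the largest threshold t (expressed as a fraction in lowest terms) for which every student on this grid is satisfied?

1/4

(1,1)O 3/3
(1,2)O 5/5
(1,3)O 5/5
(1,4)O 4/4
(1,5)O 4/4
(1,6)O 2/2
(2,1)O 5/5
(2,2)O 8/8
(2,3)O 8/8
(2,4)O 7/7
(2,6)O 4/4
(3,1)O 5/5
(3,2)O 8/8
(3,3)O 8/8
(3,4)O 7/7
(3,5)O 7/7
(3,6)O 4/4
(4,1)O 5/5
(4,2)O 8/8
(4,3)O 7/7
(4,4)O 7/7
(4,5)O 6/7
(4,6)O 4/5
(5,1)O 5/5
(5,2)O 8/8
(5,3)O 7/7
(5,5)O 4/6
(5,6)X 1/4
(6,1)O 3/3
(6,2)O 5/5
(6,3)O 4/4
(6,4)O 3/3
(6,6)X 1/2
The smallest same-type fraction is 1/4 at (5,6), which reduces to 1/4. Any threshold above that leaves this student unsatisfied.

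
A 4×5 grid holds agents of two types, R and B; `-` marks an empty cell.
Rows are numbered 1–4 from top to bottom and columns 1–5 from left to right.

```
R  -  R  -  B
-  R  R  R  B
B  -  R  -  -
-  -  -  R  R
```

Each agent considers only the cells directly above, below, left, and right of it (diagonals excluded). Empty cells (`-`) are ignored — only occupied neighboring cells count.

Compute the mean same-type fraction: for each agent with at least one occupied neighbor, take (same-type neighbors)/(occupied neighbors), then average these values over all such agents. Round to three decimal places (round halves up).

0.889

(1,1)R — no occupied neighbors
(1,3)R 1/1
(1,5)B 1/1
(2,2)R 1/1
(2,3)R 4/4
(2,4)R 1/2
(2,5)B 1/2
(3,1)B — no occupied neighbors
(3,3)R 1/1
(4,4)R 1/1
(4,5)R 1/1
Sum over 9 agents: 1/1 + 1/1 + 1/1 + 4/4 + 1/2 + 1/2 + 1/1 + 1/1 + 1/1 = 8; mean = 8 ÷ 9 = 8/9 = 0.888888… → 0.889.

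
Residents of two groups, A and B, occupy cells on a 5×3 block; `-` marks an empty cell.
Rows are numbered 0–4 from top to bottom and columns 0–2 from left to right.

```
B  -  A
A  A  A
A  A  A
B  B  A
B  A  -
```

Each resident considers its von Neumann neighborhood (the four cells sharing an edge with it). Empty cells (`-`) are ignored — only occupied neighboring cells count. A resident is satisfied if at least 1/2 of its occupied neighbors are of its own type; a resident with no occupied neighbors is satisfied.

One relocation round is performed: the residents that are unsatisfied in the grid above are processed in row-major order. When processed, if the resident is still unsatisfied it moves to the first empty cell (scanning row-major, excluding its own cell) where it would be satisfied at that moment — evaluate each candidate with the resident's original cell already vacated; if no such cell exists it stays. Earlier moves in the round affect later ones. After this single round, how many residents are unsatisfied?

Initially unsatisfied (in order): (0,0), (3,1), (4,1).
  (0,0): no empty cell satisfies it; stays.
  (3,1): no empty cell satisfies it; stays.
  (4,1) → (0,1).
Resulting grid:
B A A
A A A
A A A
B B A
B - -
Unsatisfied now: (0,0), (3,1).

2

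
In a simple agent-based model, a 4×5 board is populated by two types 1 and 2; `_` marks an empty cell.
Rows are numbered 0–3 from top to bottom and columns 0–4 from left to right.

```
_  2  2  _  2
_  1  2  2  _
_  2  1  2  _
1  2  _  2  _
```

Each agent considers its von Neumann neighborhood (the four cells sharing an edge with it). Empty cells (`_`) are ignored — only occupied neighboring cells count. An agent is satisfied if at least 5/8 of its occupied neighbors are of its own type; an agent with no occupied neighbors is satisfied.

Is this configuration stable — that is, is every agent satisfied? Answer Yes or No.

Row 0: (0,1)2 1/2 not · (0,2)2 2/2 satisfied · (0,4)2 0/0 satisfied
Row 1: (1,1)1 0/3 not · (1,2)2 2/4 not · (1,3)2 2/2 satisfied
Row 2: (2,1)2 1/3 not · (2,2)1 0/3 not · (2,3)2 2/3 satisfied
Row 3: (3,0)1 0/1 not · (3,1)2 1/2 not · (3,3)2 1/1 satisfied
For instance (0,1) has only 1/2 same-type neighbors, below 5/8.

No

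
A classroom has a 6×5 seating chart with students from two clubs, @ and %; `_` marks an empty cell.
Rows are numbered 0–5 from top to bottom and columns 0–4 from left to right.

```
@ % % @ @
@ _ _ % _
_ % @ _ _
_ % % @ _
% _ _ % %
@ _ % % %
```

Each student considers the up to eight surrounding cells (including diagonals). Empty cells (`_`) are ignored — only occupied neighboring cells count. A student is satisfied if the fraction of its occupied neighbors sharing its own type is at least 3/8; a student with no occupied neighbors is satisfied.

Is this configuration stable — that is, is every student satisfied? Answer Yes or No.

No

Row 0: (0,0)@ 1/2 satisfied · (0,1)% 1/3 not · (0,2)% 2/3 satisfied · (0,3)@ 1/3 not · (0,4)@ 1/2 satisfied
Row 1: (1,0)@ 1/3 not · (1,3)% 1/4 not
Row 2: (2,1)% 2/4 satisfied · (2,2)@ 1/5 not
Row 3: (3,1)% 3/4 satisfied · (3,2)% 3/5 satisfied · (3,3)@ 1/4 not
Row 4: (4,0)% 1/2 satisfied · (4,3)% 5/6 satisfied · (4,4)% 3/4 satisfied
Row 5: (5,0)@ 0/1 not · (5,2)% 2/2 satisfied · (5,3)% 4/4 satisfied · (5,4)% 3/3 satisfied
For instance (0,1) has only 1/3 same-type neighbors, below 3/8.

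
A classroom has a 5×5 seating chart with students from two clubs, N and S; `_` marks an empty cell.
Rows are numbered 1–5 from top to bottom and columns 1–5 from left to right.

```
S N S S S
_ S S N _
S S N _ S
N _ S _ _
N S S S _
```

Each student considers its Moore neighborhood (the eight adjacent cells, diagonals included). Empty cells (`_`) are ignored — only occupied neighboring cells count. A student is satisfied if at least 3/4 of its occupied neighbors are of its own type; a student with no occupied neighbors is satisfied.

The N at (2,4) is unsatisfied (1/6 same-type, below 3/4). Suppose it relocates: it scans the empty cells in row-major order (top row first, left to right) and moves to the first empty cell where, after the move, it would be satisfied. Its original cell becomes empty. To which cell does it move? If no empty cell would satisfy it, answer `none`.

Vacating (2,4). Empty cells in order:
  (2,1): 1/5 same-type → still unsatisfied.
  (2,5): 0/3 same-type → still unsatisfied.
  (3,4): 1/4 same-type → still unsatisfied.
  (4,2): 3/8 same-type → still unsatisfied.
  (4,4): 1/5 same-type → still unsatisfied.
  (4,5): 0/2 same-type → still unsatisfied.
  (5,5): 0/1 same-type → still unsatisfied.

none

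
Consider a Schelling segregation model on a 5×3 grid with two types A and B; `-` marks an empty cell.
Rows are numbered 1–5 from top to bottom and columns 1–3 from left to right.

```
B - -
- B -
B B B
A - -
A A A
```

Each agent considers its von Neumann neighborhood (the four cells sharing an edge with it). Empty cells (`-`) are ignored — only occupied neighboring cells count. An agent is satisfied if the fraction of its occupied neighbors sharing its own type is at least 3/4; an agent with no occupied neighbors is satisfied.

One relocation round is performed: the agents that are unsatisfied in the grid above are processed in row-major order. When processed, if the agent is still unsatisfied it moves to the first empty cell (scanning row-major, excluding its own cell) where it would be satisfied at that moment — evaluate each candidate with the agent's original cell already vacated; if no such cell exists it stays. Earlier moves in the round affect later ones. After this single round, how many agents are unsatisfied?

0

Initially unsatisfied (in order): (3,1), (4,1).
  (3,1) → (1,2).
  (4,1): now satisfied by earlier moves; stays.
Resulting grid:
B B -
- B -
- B B
A - -
A A A
All satisfied now.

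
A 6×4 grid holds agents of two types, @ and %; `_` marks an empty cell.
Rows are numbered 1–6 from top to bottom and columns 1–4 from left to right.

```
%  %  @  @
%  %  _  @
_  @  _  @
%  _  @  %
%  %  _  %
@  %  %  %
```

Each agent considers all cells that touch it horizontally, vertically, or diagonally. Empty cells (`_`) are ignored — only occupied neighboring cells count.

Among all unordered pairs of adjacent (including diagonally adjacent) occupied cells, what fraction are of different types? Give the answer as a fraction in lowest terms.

Scan each occupied cell's neighbors to the right and below (and the two forward diagonals) so each pair is counted once.
Row 1: %(1,1)–%(1,2)= %(1,1)–%(2,1)= %(1,1)–%(2,2)= %(1,2)–@(1,3)≠ %(1,2)–%(2,2)= %(1,2)–%(2,1)= @(1,3)–@(1,4)= @(1,3)–@(2,4)= @(1,3)–%(2,2)≠ @(1,4)–@(2,4)=  → 2/10 unlike.
Row 2: %(2,1)–%(2,2)= %(2,1)–@(3,2)≠ %(2,2)–@(3,2)≠ @(2,4)–@(3,4)=  → 2/4 unlike.
Row 3: @(3,2)–@(4,3)= @(3,2)–%(4,1)≠ @(3,4)–%(4,4)≠ @(3,4)–@(4,3)=  → 2/4 unlike.
Row 4: %(4,1)–%(5,1)= %(4,1)–%(5,2)= @(4,3)–%(4,4)≠ @(4,3)–%(5,4)≠ @(4,3)–%(5,2)≠ %(4,4)–%(5,4)=  → 3/6 unlike.
Row 5: %(5,1)–%(5,2)= %(5,1)–@(6,1)≠ %(5,1)–%(6,2)= %(5,2)–%(6,2)= %(5,2)–%(6,3)= %(5,2)–@(6,1)≠ %(5,4)–%(6,4)= %(5,4)–%(6,3)=  → 2/8 unlike.
Row 6: @(6,1)–%(6,2)≠ %(6,2)–%(6,3)= %(6,3)–%(6,4)=  → 1/3 unlike.
Total adjacent occupied pairs: 35; unlike-type pairs: 12.
12/35 is already in lowest terms.

12/35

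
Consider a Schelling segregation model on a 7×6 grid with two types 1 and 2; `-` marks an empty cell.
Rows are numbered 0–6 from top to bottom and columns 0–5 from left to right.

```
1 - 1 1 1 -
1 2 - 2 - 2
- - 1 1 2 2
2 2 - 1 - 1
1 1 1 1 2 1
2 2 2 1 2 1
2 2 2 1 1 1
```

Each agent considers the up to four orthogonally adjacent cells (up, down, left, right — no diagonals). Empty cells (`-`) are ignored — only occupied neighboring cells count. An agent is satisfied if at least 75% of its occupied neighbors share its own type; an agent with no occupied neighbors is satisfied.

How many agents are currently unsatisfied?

23

Row 0: (0,0)1 1/1 ✓ · (0,2)1 1/1 ✓ · (0,3)1 2/3 ✗ · (0,4)1 1/1 ✓
Row 1: (1,0)1 1/2 ✗ · (1,1)2 0/1 ✗ · (1,3)2 0/2 ✗ · (1,5)2 1/1 ✓
Row 2: (2,2)1 1/1 ✓ · (2,3)1 2/4 ✗ · (2,4)2 1/2 ✗ · (2,5)2 2/3 ✗
Row 3: (3,0)2 1/2 ✗ · (3,1)2 1/2 ✗ · (3,3)1 2/2 ✓ · (3,5)1 1/2 ✗
Row 4: (4,0)1 1/3 ✗ · (4,1)1 2/4 ✗ · (4,2)1 2/3 ✗ · (4,3)1 3/4 ✓ · (4,4)2 1/3 ✗ · (4,5)1 2/3 ✗
Row 5: (5,0)2 2/3 ✗ · (5,1)2 3/4 ✓ · (5,2)2 2/4 ✗ · (5,3)1 2/4 ✗ · (5,4)2 1/4 ✗ · (5,5)1 2/3 ✗
Row 6: (6,0)2 2/2 ✓ · (6,1)2 3/3 ✓ · (6,2)2 2/3 ✗ · (6,3)1 2/3 ✗ · (6,4)1 2/3 ✗ · (6,5)1 2/2 ✓
Unsatisfied: (0,3), (1,0), (1,1), (1,3), (2,3), (2,4), (2,5), (3,0), (3,1), (3,5), (4,0), (4,1), (4,2), (4,4), (4,5), (5,0), (5,2), (5,3), (5,4), (5,5), (6,2), (6,3), (6,4) — 23 in total.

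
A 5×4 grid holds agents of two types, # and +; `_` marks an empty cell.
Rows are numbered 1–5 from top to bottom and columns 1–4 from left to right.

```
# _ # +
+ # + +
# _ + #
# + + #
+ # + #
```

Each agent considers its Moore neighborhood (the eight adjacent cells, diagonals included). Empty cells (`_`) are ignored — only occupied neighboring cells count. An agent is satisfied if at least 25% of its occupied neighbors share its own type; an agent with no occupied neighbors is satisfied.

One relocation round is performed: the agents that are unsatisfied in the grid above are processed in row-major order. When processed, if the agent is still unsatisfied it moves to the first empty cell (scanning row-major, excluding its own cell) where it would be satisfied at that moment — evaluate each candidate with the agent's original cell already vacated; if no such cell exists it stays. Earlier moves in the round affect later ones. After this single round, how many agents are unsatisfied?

2

Initially unsatisfied (in order): (2,1), (3,4), (5,2).
  (2,1) → (1,2).
  (3,4) → (2,1).
  (5,2) → (3,2).
Resulting grid:
# + # +
# # + +
# # + _
# + + #
+ _ + #
Unsatisfied now: (1,2), (1,3).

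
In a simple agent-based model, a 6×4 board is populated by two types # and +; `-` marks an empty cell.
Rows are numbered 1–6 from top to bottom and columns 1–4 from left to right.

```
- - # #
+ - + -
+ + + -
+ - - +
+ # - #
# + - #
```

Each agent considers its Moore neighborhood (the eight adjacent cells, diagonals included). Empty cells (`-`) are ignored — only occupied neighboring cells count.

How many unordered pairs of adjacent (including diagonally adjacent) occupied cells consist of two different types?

Scan each occupied cell's neighbors to the right and below (and the two forward diagonals) so each pair is counted once.
Row 1: #(1,3)–#(1,4)= #(1,3)–+(2,3)≠ #(1,4)–+(2,3)≠  → 2/3 unlike.
Row 2: +(2,1)–+(3,1)= +(2,1)–+(3,2)= +(2,3)–+(3,3)= +(2,3)–+(3,2)=  → 0/4 unlike.
Row 3: +(3,1)–+(3,2)= +(3,1)–+(4,1)= +(3,2)–+(3,3)= +(3,2)–+(4,1)= +(3,3)–+(4,4)=  → 0/5 unlike.
Row 4: +(4,1)–+(5,1)= +(4,1)–#(5,2)≠ +(4,4)–#(5,4)≠  → 2/3 unlike.
Row 5: +(5,1)–#(5,2)≠ +(5,1)–#(6,1)≠ +(5,1)–+(6,2)= #(5,2)–+(6,2)≠ #(5,2)–#(6,1)= #(5,4)–#(6,4)=  → 3/6 unlike.
Row 6: #(6,1)–+(6,2)≠  → 1/1 unlike.
Total adjacent occupied pairs: 22; unlike-type pairs: 8.

8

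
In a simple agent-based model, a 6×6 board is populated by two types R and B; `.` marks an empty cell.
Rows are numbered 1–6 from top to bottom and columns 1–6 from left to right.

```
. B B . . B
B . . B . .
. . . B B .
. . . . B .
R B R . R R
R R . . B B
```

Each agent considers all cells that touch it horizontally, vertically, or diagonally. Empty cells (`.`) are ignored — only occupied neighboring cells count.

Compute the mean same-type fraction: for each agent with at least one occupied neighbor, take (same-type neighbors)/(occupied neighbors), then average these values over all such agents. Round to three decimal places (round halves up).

(1,2)B 2/2
(1,3)B 2/2
(1,6)B — no occupied neighbors
(2,1)B 1/1
(2,4)B 3/3
(3,4)B 3/3
(3,5)B 3/3
(4,5)B 2/4
(5,1)R 2/3
(5,2)B 0/4
(5,3)R 1/2
(5,5)R 1/4
(5,6)R 1/4
(6,1)R 2/3
(6,2)R 3/4
(6,5)B 1/3
(6,6)B 1/3
Sum over 16 agents: 2/2 + 2/2 + 1/1 + 3/3 + 3/3 + 3/3 + 2/4 + 2/3 + 0/4 + 1/2 + 1/4 + 1/4 + 2/3 + 3/4 + 1/3 + 1/3 = 41/4; mean = 41/4 ÷ 16 = 41/64 = 0.640625 → 0.641.

0.641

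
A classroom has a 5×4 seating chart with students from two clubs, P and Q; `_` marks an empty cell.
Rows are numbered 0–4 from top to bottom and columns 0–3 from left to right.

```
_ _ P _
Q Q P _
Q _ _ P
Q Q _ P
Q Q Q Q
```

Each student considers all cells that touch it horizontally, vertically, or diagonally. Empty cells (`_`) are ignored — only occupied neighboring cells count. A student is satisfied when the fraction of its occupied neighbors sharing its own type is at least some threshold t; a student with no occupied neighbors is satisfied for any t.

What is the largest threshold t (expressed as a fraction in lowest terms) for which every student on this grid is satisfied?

(0,2)P 1/2
(1,0)Q 2/2
(1,1)Q 2/4
(1,2)P 2/3
(2,0)Q 4/4
(2,3)P 2/2
(3,0)Q 4/4
(3,1)Q 5/5
(3,3)P 1/3
(4,0)Q 3/3
(4,1)Q 4/4
(4,2)Q 3/4
(4,3)Q 1/2
The smallest same-type fraction is 1/3 at (3,3), which reduces to 1/3. Any threshold above that leaves this student unsatisfied.

1/3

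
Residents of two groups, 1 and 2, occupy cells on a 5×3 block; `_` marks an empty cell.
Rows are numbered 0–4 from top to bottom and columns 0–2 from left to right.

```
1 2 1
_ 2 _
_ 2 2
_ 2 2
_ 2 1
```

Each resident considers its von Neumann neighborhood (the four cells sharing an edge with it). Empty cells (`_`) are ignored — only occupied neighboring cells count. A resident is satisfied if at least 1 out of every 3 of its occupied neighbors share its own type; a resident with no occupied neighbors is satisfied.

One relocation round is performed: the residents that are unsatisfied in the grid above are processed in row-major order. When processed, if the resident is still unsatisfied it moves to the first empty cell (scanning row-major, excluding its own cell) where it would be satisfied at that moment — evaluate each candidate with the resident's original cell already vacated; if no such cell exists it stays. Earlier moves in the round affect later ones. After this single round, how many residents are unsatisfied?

Initially unsatisfied (in order): (0,0), (0,2), (4,2).
  (0,0) → (1,2).
  (0,2): now satisfied by earlier moves; stays.
  (4,2): no empty cell satisfies it; stays.
Resulting grid:
_ 2 1
_ 2 1
_ 2 2
_ 2 2
_ 2 1
Unsatisfied now: (4,2).

1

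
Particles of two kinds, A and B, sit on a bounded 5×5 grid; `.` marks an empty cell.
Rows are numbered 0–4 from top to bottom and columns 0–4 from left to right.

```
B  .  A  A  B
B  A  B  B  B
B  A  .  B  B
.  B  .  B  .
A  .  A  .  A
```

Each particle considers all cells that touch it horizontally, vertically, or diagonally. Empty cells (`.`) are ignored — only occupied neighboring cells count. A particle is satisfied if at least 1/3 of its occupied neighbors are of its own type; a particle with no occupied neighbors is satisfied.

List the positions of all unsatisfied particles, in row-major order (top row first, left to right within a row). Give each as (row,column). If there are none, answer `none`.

(0,3), (2,1), (3,1), (4,0), (4,2), (4,4)

(0,0)B 1/2 satisfied
(0,2)A 2/4 satisfied
(0,3)A 1/5 not
(0,4)B 2/3 satisfied
(1,0)B 2/4 satisfied
(1,1)A 2/6 satisfied
(1,2)B 2/6 satisfied
(1,3)B 5/7 satisfied
(1,4)B 4/5 satisfied
(2,0)B 2/4 satisfied
(2,1)A 1/5 not
(2,3)B 5/5 satisfied
(2,4)B 4/4 satisfied
(3,1)B 1/4 not
(3,3)B 2/4 satisfied
(4,0)A 0/1 not
(4,2)A 0/2 not
(4,4)A 0/1 not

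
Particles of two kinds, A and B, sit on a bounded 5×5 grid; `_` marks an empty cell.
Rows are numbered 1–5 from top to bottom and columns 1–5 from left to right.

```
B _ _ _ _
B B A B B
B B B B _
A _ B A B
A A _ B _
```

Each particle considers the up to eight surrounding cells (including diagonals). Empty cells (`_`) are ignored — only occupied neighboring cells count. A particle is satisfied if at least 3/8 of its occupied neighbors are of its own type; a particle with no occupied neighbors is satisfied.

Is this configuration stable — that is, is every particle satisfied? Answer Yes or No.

(1,1)B 2/2 satisfied
(2,1)B 4/4 satisfied
(2,2)B 5/6 satisfied
(2,3)A 0/5 not
(2,4)B 3/4 satisfied
(2,5)B 2/2 satisfied
(3,1)B 3/4 satisfied
(3,2)B 5/7 satisfied
(3,3)B 5/7 satisfied
(3,4)B 5/7 satisfied
(4,1)A 2/4 satisfied
(4,3)B 4/6 satisfied
(4,4)A 0/5 not
(4,5)B 2/3 satisfied
(5,1)A 2/2 satisfied
(5,2)A 2/3 satisfied
(5,4)B 2/3 satisfied
For instance (2,3) has only 0/5 same-type neighbors, below 3/8.

No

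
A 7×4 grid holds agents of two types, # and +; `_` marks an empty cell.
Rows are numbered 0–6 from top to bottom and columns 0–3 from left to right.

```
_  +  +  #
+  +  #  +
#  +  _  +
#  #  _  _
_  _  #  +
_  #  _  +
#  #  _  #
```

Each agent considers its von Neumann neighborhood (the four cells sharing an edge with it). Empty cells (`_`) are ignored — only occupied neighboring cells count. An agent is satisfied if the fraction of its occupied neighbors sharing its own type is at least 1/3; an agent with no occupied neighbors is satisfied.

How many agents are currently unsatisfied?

4

Row 0: (0,1)+ 2/2 satisfied · (0,2)+ 1/3 satisfied · (0,3)# 0/2 not
Row 1: (1,0)+ 1/2 satisfied · (1,1)+ 3/4 satisfied · (1,2)# 0/3 not · (1,3)+ 1/3 satisfied
Row 2: (2,0)# 1/3 satisfied · (2,1)+ 1/3 satisfied · (2,3)+ 1/1 satisfied
Row 3: (3,0)# 2/2 satisfied · (3,1)# 1/2 satisfied
Row 4: (4,2)# 0/1 not · (4,3)+ 1/2 satisfied
Row 5: (5,1)# 1/1 satisfied · (5,3)+ 1/2 satisfied
Row 6: (6,0)# 1/1 satisfied · (6,1)# 2/2 satisfied · (6,3)# 0/1 not
Unsatisfied: (0,3), (1,2), (4,2), (6,3) — 4 in total.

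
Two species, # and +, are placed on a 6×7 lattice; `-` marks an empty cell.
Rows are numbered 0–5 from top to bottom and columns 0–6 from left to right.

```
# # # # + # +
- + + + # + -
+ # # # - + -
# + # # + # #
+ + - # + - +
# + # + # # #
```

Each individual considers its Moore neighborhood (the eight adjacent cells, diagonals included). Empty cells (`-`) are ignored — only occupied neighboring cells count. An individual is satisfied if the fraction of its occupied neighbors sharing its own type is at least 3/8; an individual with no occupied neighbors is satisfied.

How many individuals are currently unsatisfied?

(0,0)# 1/2 ok
(0,1)# 2/4 ok
(0,2)# 2/5 ok
(0,3)# 2/5 ok
(0,4)+ 2/5 ok
(0,5)# 1/4 unhappy
(0,6)+ 1/2 ok
(1,1)+ 2/7 unhappy
(1,2)+ 2/8 unhappy
(1,3)+ 2/7 unhappy
(1,4)# 3/7 ok
(1,5)+ 3/5 ok
(2,0)+ 2/4 ok
(2,1)# 3/7 ok
(2,2)# 4/8 ok
(2,3)# 4/7 ok
(2,5)+ 2/5 ok
(3,0)# 1/5 unhappy
(3,1)+ 3/7 ok
(3,2)# 5/7 ok
(3,3)# 4/6 ok
(3,4)+ 2/6 unhappy
(3,5)# 1/5 unhappy
(3,6)# 1/3 unhappy
(4,0)+ 3/5 ok
(4,1)+ 3/7 ok
(4,3)# 4/7 ok
(4,4)+ 2/7 unhappy
(4,6)+ 0/4 unhappy
(5,0)# 0/3 unhappy
(5,1)+ 2/4 ok
(5,2)# 1/4 unhappy
(5,3)+ 1/4 unhappy
(5,4)# 2/4 ok
(5,5)# 2/4 ok
(5,6)# 1/2 ok
Unsatisfied: (0,5), (1,1), (1,2), (1,3), (3,0), (3,4), (3,5), (3,6), (4,4), (4,6), (5,0), (5,2), (5,3) — 13 in total.

13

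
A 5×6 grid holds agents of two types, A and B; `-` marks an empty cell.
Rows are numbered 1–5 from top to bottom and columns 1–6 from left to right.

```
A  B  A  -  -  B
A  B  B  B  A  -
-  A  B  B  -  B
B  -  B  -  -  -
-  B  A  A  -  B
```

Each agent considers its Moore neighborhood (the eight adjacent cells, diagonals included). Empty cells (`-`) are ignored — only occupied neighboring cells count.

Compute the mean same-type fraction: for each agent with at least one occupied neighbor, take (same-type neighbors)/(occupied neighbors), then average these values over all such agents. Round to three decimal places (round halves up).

0.404

Row 1: (1,1)A 1/3 · (1,2)B 2/5 · (1,3)A 0/4 · (1,6)B 0/1
Row 2: (2,1)A 2/4 · (2,2)B 3/7 · (2,3)B 5/7 · (2,4)B 3/5 · (2,5)A 0/4
Row 3: (3,2)A 1/6 · (3,3)B 5/6 · (3,4)B 4/5 · (3,6)B 0/1
Row 4: (4,1)B 1/2 · (4,3)B 3/6
Row 5: (5,2)B 2/3 · (5,3)A 1/3 · (5,4)A 1/2 · (5,6)B — no occupied neighbors
Sum over 18 agents: 1/3 + 2/5 + 0/4 + 0/1 + 2/4 + 3/7 + 5/7 + 3/5 + 0/4 + 1/6 + 5/6 + 4/5 + 0/1 + 1/2 + 3/6 + 2/3 + 1/3 + 1/2 = 764/105; mean = 764/105 ÷ 18 = 382/945 = 0.404232… → 0.404.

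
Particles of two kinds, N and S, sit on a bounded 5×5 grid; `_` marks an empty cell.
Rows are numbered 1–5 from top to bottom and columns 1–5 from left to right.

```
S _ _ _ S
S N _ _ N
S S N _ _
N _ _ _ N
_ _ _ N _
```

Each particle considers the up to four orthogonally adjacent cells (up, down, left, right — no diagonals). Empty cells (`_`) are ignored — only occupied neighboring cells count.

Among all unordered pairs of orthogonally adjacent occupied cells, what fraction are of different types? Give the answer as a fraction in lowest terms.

Scan each occupied cell's neighbors to the right and below so each pair is counted once.
From row 1: 1 unlike of 2 pairs (running 1/2).
From row 2: 2 unlike of 3 pairs (running 3/5).
From row 3: 2 unlike of 3 pairs (running 5/8).
Total adjacent occupied pairs: 8; unlike-type pairs: 5.
5/8 is already in lowest terms.

5/8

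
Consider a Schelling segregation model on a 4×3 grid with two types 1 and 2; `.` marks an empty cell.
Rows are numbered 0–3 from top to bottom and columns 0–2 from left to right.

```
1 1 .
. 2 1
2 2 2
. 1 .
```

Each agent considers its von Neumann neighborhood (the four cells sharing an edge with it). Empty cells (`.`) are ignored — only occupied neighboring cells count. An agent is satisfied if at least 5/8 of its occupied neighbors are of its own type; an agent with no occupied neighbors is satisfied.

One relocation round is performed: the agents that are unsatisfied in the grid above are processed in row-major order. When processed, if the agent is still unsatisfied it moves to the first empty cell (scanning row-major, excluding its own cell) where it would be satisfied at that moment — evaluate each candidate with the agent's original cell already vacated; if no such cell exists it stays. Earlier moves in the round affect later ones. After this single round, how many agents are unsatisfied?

Initially unsatisfied (in order): (0,1), (1,1), (1,2), (2,2), (3,1).
  (0,1) → (0,2).
  (1,1): no empty cell satisfies it; stays.
  (1,2) → (0,1).
  (2,2): now satisfied by earlier moves; stays.
  (3,1): no empty cell satisfies it; stays.
Resulting grid:
1 1 1
. 2 .
2 2 2
. 1 .
Unsatisfied now: (1,1), (3,1).

2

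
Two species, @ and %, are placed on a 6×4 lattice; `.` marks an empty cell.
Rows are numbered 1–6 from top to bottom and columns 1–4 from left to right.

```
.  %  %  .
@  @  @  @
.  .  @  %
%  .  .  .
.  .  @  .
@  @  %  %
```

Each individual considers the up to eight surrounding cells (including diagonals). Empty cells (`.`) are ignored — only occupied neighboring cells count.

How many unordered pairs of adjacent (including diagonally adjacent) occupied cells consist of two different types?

12

Scan each occupied cell's neighbors to the right and below (and the two forward diagonals) so each pair is counted once.
Row 1: %(1,2)–%(1,3)= %(1,2)–@(2,2)≠ %(1,2)–@(2,3)≠ %(1,2)–@(2,1)≠ %(1,3)–@(2,3)≠ %(1,3)–@(2,4)≠ %(1,3)–@(2,2)≠  → 6/7 unlike.
Row 2: @(2,1)–@(2,2)= @(2,2)–@(2,3)= @(2,2)–@(3,3)= @(2,3)–@(2,4)= @(2,3)–@(3,3)= @(2,3)–%(3,4)≠ @(2,4)–%(3,4)≠ @(2,4)–@(3,3)=  → 2/8 unlike.
Row 3: @(3,3)–%(3,4)≠  → 1/1 unlike.
Row 5: @(5,3)–%(6,3)≠ @(5,3)–%(6,4)≠ @(5,3)–@(6,2)=  → 2/3 unlike.
Row 6: @(6,1)–@(6,2)= @(6,2)–%(6,3)≠ %(6,3)–%(6,4)=  → 1/3 unlike.
Total adjacent occupied pairs: 22; unlike-type pairs: 12.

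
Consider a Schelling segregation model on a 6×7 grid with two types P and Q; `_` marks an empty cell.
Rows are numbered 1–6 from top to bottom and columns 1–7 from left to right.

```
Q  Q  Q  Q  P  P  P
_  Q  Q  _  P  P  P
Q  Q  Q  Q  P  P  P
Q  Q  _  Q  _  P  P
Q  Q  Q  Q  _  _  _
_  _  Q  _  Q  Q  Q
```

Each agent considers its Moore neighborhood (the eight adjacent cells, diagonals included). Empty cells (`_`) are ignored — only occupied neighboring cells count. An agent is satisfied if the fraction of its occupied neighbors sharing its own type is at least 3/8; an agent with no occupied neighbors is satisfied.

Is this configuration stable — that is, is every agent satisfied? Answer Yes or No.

Yes

Row 1: (1,1)Q 2/2 ✓ · (1,2)Q 4/4 ✓ · (1,3)Q 4/4 ✓ · (1,4)Q 2/4 ✓ · (1,5)P 3/4 ✓ · (1,6)P 5/5 ✓ · (1,7)P 3/3 ✓
Row 2: (2,2)Q 7/7 ✓ · (2,3)Q 7/7 ✓ · (2,5)P 5/7 ✓ · (2,6)P 8/8 ✓ · (2,7)P 5/5 ✓
Row 3: (3,1)Q 4/4 ✓ · (3,2)Q 6/6 ✓ · (3,3)Q 6/6 ✓ · (3,4)Q 3/5 ✓ · (3,5)P 4/6 ✓ · (3,6)P 7/7 ✓ · (3,7)P 5/5 ✓
Row 4: (4,1)Q 5/5 ✓ · (4,2)Q 7/7 ✓ · (4,4)Q 4/5 ✓ · (4,6)P 4/4 ✓ · (4,7)P 3/3 ✓
Row 5: (5,1)Q 3/3 ✓ · (5,2)Q 5/5 ✓ · (5,3)Q 5/5 ✓ · (5,4)Q 4/4 ✓
Row 6: (6,3)Q 3/3 ✓ · (6,5)Q 2/2 ✓ · (6,6)Q 2/2 ✓ · (6,7)Q 1/1 ✓
All meet the threshold, so the configuration is stable.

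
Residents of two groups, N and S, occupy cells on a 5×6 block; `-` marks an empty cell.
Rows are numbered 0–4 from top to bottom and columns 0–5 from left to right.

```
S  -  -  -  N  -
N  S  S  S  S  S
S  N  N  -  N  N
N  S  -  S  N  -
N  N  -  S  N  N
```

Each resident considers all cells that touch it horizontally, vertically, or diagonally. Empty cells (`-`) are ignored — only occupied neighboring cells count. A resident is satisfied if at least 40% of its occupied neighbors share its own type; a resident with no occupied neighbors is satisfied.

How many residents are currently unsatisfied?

8

Row 0: (0,0)S 1/2 ✓ · (0,4)N 0/3 ✗
Row 1: (1,0)N 1/4 ✗ · (1,1)S 3/6 ✓ · (1,2)S 2/4 ✓ · (1,3)S 2/5 ✓ · (1,4)S 2/5 ✓ · (1,5)S 1/4 ✗
Row 2: (2,0)S 2/5 ✓ · (2,1)N 3/7 ✓ · (2,2)N 1/6 ✗ · (2,4)N 2/6 ✗ · (2,5)N 2/4 ✓
Row 3: (3,0)N 3/5 ✓ · (3,1)S 1/6 ✗ · (3,3)S 1/5 ✗ · (3,4)N 4/6 ✓
Row 4: (4,0)N 2/3 ✓ · (4,1)N 2/3 ✓ · (4,3)S 1/3 ✗ · (4,4)N 2/4 ✓ · (4,5)N 2/2 ✓
Unsatisfied: (0,4), (1,0), (1,5), (2,2), (2,4), (3,1), (3,3), (4,3) — 8 in total.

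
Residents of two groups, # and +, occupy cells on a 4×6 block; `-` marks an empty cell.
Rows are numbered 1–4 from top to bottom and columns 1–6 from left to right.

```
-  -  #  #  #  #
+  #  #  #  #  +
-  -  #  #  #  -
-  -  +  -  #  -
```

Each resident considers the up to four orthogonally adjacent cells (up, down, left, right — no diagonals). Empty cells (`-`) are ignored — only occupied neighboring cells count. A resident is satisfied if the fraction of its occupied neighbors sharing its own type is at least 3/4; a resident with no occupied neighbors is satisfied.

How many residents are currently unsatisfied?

Row 1: (1,3)# 2/2 satisfied · (1,4)# 3/3 satisfied · (1,5)# 3/3 satisfied · (1,6)# 1/2 not
Row 2: (2,1)+ 0/1 not · (2,2)# 1/2 not · (2,3)# 4/4 satisfied · (2,4)# 4/4 satisfied · (2,5)# 3/4 satisfied · (2,6)+ 0/2 not
Row 3: (3,3)# 2/3 not · (3,4)# 3/3 satisfied · (3,5)# 3/3 satisfied
Row 4: (4,3)+ 0/1 not · (4,5)# 1/1 satisfied
Unsatisfied: (1,6), (2,1), (2,2), (2,6), (3,3), (4,3) — 6 in total.

6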